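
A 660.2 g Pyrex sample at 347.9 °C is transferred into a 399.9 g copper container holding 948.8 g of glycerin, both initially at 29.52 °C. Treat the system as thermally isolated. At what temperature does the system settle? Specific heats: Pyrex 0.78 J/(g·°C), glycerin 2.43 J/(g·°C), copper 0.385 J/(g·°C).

T_f ≈ 84.6 °C

Net heat exchanged in the isolated system is zero:
660.2·0.78·(T − 347.9) + 948.8·2.43·(T − 29.52) + 399.9·0.385·(T − 29.52) = 0
2974.5 T = 251759
T = 251759/2974.5 ≈ 84.64 °C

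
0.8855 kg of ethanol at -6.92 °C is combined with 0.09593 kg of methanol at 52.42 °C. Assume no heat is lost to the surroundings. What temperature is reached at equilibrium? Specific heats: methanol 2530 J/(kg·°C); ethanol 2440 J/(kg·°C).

T_f ≈ -0.9 °C

T_f = Σ m_i c_i T_i / Σ m_i c_i:
T_f = (242.7×52.42 + 2160.6×(-6.92)) / (242.7 + 2160.6)
    = -2229 / 2403.3 ≈ -0.93 °C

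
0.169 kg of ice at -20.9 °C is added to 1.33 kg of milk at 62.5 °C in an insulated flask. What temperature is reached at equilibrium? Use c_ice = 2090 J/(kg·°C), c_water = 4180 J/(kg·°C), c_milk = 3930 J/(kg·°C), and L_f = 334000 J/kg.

T_f ≈ 44.3 °C

Let T be the final temperature. ΣQ_i = 0:
warm ice to 0 °C: 0.169·2090·(0 − (-20.9)) = 7382.1
  fusion: m_ice L_f = 0.169·334000 = 56446
  warm the meltwater: 706.42 T
  milk: 5226.9(T − 62.5)
5933.3 T = 326681 − 63828 = 262853
T ≈ 44.30 °C (positive, so assuming full melt was valid).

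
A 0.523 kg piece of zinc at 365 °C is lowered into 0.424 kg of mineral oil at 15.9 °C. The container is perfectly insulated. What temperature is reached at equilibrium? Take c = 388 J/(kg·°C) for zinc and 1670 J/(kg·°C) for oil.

T_f ≈ 93.7 °C

Net heat exchanged in the isolated system is zero:
0.523×388×(T − 365) + 0.424×1670×(T − 15.9) = 0
(202.92 + 708.08) T = 202.92×365 + 708.08×15.9
T ≈ 93.66 °C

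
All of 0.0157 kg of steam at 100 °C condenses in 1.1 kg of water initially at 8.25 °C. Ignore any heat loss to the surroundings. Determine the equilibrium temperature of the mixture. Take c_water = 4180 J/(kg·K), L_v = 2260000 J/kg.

T_f ≈ 17.1 °C

Net heat exchanged in the isolated system is zero:
condense steam: −0.0157×2260000 = −35482
  condensed water 100 °C→T: 65.63(T − 100)
  original water: 4598(T − 8.25)
4663.6 T = 35482 + 6562.6 + 37934 = 79978
T ≈ 17.15 °C (< 100 °C, so full condensation is consistent).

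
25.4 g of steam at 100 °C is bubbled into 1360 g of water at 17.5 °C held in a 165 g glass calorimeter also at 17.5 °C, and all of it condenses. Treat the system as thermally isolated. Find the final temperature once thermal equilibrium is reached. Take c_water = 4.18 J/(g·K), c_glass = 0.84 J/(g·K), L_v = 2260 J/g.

T_f ≈ 28.7 °C

Let T be the final temperature. ΣQ_i = 0:
latent heat released on condensation: 25.4×2260 = 57404
  condensed water 100 °C→T: 106.17(T − 100)
  water warms: 1360×4.18×(T − 17.5) = 5684.8(T − 17.5)
  glass cup: 165×0.84×(T − 17.5) = 138.6(T − 17.5)
5929.6 T = 57404 + 10617 + 101910 = 169931
T ≈ 28.66 °C (< 100 °C, so full condensation is consistent).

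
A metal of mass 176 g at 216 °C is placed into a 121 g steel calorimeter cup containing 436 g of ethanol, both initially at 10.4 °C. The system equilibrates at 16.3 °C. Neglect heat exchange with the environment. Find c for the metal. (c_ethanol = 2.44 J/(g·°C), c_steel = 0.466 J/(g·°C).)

c ≈ 0.188 J/(g·°C)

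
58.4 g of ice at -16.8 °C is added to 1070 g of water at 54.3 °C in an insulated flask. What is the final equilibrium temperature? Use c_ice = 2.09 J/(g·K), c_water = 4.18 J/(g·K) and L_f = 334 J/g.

Energy balance with sensible and latent terms:
warm ice to 0 °C: 58.4×2.09×(0 − (-16.8)) = 2050.5; melt ice: 58.4×334 = 19506; meltwater 0→T: 58.4×4.18×T = 244.11 T; water: 4472.6(T − 54.3)
4716.7 T = 242862 − 21556 = 221306
T ≈ 46.92 °C (positive, so assuming full melt was valid).

T_f ≈ 46.9 °C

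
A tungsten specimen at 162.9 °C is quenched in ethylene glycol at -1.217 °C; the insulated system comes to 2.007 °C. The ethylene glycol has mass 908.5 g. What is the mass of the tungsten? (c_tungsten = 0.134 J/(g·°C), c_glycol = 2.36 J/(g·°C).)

Energy conservation, ΣQ = 0:
m×0.134×(2.007 − 162.9) + 908.5×2.36×(2.007 − (-1.217)) = 0
-21.56 m = -6912.4
m = -6912.4/-21.56 ≈ 320.6 g

m ≈ 321 g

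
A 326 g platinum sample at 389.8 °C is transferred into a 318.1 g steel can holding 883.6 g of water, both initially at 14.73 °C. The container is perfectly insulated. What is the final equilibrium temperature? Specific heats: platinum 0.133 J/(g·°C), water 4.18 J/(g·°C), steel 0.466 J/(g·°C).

T_f ≈ 18.9 °C

T_f is the heat-capacity-weighted average of the initial temperatures:
T_f = (43.36*389.8 + 3693.4*14.73 + 148.23*14.73) / (43.36 + 3693.4 + 148.23)
    = 73489 / 3885 ≈ 18.92 °C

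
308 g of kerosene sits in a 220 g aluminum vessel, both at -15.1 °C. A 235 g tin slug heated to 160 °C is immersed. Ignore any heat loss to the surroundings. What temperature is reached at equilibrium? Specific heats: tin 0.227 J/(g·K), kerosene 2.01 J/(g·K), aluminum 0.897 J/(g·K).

Setting the total heat transfer to zero:
235·0.227·(T − 160) + 308·2.01·(T − (-15.1)) + 220·0.897·(T − (-15.1)) = 0
53.34(T − 160) + 619.08(T − (-15.1)) + 197.34(T − (-15.1)) = 0
(53.34 + 619.08 + 197.34) T = 53.34·160 + 619.08·(-15.1) + 197.34·(-15.1)
T = -3792.7 / 869.76 = -4.36 °C

T_f ≈ -4.4 °C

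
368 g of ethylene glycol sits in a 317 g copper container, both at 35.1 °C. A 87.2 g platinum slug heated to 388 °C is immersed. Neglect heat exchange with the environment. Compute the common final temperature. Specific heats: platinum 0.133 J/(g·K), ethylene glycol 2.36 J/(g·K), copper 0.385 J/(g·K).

T_f ≈ 39.2 °C

Taking heat into each body as positive, Σ m c ΔT = 0:
87.2*0.133*(T − 388) + 368*2.36*(T − 35.1) + 317*0.385*(T − 35.1) = 0
(11.6 + 868.48 + 122.05) T = 11.6*388 + 868.48*35.1 + 122.05*35.1
T = 39267/1002.1 ≈ 39.18 °C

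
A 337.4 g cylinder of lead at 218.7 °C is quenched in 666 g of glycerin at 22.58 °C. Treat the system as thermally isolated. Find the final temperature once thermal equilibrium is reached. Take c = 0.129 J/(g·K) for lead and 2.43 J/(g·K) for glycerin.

T_f ≈ 27.7 °C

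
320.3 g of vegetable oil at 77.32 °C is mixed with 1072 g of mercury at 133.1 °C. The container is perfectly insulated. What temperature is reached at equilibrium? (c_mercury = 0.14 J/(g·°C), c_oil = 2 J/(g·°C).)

T_f ≈ 87.9 °C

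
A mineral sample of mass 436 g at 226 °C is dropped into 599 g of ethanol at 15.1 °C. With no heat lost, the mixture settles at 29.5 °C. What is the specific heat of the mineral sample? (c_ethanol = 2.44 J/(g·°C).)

Let T be the final temperature. ΣQ_i = 0:
436×c×(29.5 − 226) + 599×2.44×(29.5 − 15.1) = 0
-85674 c = -21046
c = -21046/-85674 ≈ 0.2457 J/(g·°C)

c ≈ 0.246 J/(g·°C)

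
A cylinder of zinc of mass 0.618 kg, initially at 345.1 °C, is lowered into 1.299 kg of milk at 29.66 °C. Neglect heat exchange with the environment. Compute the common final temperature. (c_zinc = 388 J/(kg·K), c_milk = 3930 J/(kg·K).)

T_f ≈ 43.8 °C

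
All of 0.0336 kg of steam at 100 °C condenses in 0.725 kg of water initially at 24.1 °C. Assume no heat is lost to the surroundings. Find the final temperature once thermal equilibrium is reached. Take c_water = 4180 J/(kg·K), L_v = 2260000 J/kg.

T_f ≈ 51.4 °C

Conservation of energy gives ΣQ = 0:
condense steam: −0.0336·2260000 = −75936; condensed water 100 °C→T: 140.45(T − 100); water warms: 0.725·4180·(T − 24.1) = 3030.5(T − 24.1)
3170.9 T = 75936 + 14045 + 73035 = 163016
T ≈ 51.41 °C (< 100 °C, so full condensation is consistent).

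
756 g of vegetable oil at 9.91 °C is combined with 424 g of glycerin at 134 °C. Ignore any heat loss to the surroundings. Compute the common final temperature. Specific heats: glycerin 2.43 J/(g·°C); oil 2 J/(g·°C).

Set heat shed by the hot body equal to heat absorbed by the cold body:
424*2.43*(134 − T) = 756*2*(T − 9.91)
1030.3(134 − T) = 1512(T − 9.91)
2542.3 T = 153047  ⇒  T ≈ 60.20 °C

T_f ≈ 60.2 °C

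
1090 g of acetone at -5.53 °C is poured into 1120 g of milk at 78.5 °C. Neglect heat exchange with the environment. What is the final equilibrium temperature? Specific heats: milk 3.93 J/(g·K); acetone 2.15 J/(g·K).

T_f ≈ 49.3 °C

Net heat exchanged in the isolated system is zero:
1120×3.93×(T − 78.5) + 1090×2.15×(T − (-5.53)) = 0
4401.6(T − 78.5) + 2343.5(T − (-5.53)) = 0
6745.1 T = 332566
T ≈ 49.30 °C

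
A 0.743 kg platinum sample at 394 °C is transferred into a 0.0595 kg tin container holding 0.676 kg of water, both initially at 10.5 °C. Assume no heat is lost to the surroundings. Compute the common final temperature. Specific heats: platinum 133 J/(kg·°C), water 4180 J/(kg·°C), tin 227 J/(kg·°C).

Let T be the final temperature. ΣQ_i = 0:
0.743*133*(T − 394) + 0.676*4180*(T − 10.5) + 0.0595*227*(T − 10.5) = 0
98.82(T − 394) + 2825.7(T − 10.5) + 13.51(T − 10.5) = 0
(98.82 + 2825.7 + 13.51) T = 98.82*394 + 2825.7*10.5 + 13.51*10.5
T = 68746/2938 ≈ 23.40 °C

T_f ≈ 23.4 °C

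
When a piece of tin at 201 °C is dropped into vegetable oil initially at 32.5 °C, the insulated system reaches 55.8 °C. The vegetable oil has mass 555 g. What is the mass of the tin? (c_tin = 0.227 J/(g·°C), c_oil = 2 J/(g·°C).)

m ≈ 785 g

Taking heat into each body as positive, Σ m c ΔT = 0:
m×0.227×(55.8 − 201) + 555×2×(55.8 − 32.5) = 0
-32.96 m = -25863
m = -25863/-32.96 ≈ 784.7 g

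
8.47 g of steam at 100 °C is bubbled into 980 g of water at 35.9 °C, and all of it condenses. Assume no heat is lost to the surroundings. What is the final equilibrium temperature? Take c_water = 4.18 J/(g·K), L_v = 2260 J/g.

Conservation of energy gives ΣQ = 0:
condense steam: −8.47×2260 = −19142
  condensate cools 100→T: 8.47×4.18×(T − 100) = 35.4(T − 100)
  original water: 4096.4(T − 35.9)
4131.8 T = 19142 + 3540.5 + 147061 = 169743
T ≈ 41.08 °C, under the boiling point, so the assumption holds.

T_f ≈ 41.1 °C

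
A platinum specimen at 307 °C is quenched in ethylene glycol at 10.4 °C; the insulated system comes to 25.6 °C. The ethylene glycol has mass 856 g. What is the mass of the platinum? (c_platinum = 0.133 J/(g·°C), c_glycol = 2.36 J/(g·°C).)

Net heat exchanged in the isolated system is zero:
m×0.133×(25.6 − 307) + 856×2.36×(25.6 − 10.4) = 0
-37.43 m = -30706
m = -30706/-37.43 ≈ 820.5 g

m ≈ 820 g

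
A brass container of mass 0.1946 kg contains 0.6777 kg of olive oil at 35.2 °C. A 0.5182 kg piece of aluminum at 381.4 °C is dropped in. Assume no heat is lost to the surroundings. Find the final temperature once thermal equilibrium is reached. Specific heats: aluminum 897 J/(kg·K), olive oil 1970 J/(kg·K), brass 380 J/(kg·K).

Heat gained plus heat lost sum to zero:
0.5182·897·(T − 381.4) + 0.6777·1970·(T − 35.2) + 0.1946·380·(T − 35.2) = 0
(464.83 + 1335.1 + 73.95) T = 464.83·381.4 + 1335.1·35.2 + 73.95·35.2
T ≈ 121.08 °C

T_f ≈ 121.1 °C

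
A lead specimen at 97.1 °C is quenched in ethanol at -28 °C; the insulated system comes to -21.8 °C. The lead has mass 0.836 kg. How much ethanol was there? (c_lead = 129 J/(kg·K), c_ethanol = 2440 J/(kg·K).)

m ≈ 0.848 kg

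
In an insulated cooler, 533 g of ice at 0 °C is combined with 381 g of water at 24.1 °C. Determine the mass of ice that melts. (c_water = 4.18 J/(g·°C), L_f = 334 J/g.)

Water can give up m c ΔT = 381×4.18×24.1 = 38381 J before reaching 0 °C.
Melting all 533 g of ice would need 533×334 = 178022 J.
Since 38381 < 178022 J, not all the ice melts; equilibrium is at 0 °C.
m_melt = 38381 / L_f = 114.9 g.

m_melted ≈ 115 g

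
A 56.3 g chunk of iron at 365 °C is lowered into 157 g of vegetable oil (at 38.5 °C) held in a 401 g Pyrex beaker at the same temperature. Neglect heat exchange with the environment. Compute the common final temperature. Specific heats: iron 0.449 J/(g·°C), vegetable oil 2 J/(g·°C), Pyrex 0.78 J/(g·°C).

T_f is the heat-capacity-weighted average of the initial temperatures:
T_f = (25.28×365 + 314×38.5 + 312.78×38.5) / (25.28 + 314 + 312.78)
    = 33358 / 652.06 ≈ 51.16 °C

T_f ≈ 51.2 °C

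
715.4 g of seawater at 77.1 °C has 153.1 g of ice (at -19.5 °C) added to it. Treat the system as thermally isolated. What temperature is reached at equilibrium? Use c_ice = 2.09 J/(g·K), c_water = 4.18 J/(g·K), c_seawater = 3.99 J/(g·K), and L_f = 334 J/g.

Setting the total heat transfer to zero:
ice -19.5→0 °C: 153.1×2.09×19.5 = 6239.6; melt ice: 153.1×334 = 51135; warm the meltwater: 639.96 T; seawater: 2854.4(T − 77.1)
3494.4 T = 220078 − 57375 = 162703
T ≈ 46.56 °C (positive, so assuming full melt was valid).

T_f ≈ 46.6 °C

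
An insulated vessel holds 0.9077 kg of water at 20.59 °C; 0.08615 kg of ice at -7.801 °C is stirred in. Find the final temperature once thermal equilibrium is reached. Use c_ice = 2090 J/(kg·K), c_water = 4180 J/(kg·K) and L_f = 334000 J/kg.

Energy balance with sensible and latent terms:
warm ice to 0 °C: 0.08615×2090×(0 − (-7.801)) = 1404.6
  fusion: m_ice L_f = 0.08615×334000 = 28774
  warm the meltwater: 360.11 T
  water cools: 0.9077×4180×(T − 20.59) = 3794.2(T − 20.59)
4154.3 T = 78122 − 30179 = 47944
T ≈ 11.54 °C — above 0 °C, consistent with complete melting.

T_f ≈ 11.5 °C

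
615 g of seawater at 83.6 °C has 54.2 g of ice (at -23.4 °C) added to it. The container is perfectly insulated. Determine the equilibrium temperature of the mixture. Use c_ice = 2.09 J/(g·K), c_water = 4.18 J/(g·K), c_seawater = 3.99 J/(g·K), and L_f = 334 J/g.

T_f ≈ 68.8 °C

Let T be the final temperature. ΣQ_i = 0:
ice -23.4→0 °C: 54.2×2.09×23.4 = 2650.7
  fusion: m_ice L_f = 54.2×334 = 18103
  meltwater 0→T: 54.2×4.18×T = 226.56 T
  seawater: 2453.8(T − 83.6)
2680.4 T = 205142 − 20754 = 184388
T ≈ 68.79 °C (positive, so assuming full melt was valid).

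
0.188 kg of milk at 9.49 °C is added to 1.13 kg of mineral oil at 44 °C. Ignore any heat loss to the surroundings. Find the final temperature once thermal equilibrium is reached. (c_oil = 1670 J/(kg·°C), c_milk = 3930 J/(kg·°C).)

T_f ≈ 34.3 °C

Energy conservation, ΣQ = 0:
1.13×1670×(T − 44) + 0.188×3930×(T − 9.49) = 0
1887.1(T − 44) + 738.84(T − 9.49) = 0
2625.9 T = 90044
T = 90044/2625.9 ≈ 34.29 °C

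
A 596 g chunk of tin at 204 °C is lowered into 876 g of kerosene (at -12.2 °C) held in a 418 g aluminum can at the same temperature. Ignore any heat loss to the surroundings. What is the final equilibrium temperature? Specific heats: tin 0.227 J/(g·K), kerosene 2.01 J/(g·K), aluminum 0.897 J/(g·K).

T_f ≈ 0.7 °C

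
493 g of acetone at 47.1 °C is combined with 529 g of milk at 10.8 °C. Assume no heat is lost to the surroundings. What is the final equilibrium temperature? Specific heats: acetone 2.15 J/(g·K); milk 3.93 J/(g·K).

Taking heat into each body as positive, Σ m c ΔT = 0:
493·2.15·(T − 47.1) + 529·3.93·(T − 10.8) = 0
1060(T − 47.1) + 2079(T − 10.8) = 0
(1060 + 2079) T = 1060·47.1 + 2079·10.8
T ≈ 23.06 °C

T_f ≈ 23.1 °C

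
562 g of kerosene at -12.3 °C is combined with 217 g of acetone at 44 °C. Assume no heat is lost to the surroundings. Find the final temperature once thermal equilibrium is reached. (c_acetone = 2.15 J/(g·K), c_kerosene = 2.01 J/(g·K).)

T_f ≈ 4.2 °C

T_f = Σ m_i c_i T_i / Σ m_i c_i:
T_f = (466.55×44 + 1129.6×(-12.3)) / (466.55 + 1129.6)
    = 6633.9 / 1596.2 ≈ 4.16 °C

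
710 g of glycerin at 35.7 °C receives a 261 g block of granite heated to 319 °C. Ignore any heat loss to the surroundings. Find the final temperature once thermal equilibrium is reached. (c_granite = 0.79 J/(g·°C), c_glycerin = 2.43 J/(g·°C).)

Let T be the final temperature. ΣQ_i = 0:
261×0.79×(T − 319) + 710×2.43×(T − 35.7) = 0
1931.5 T = 127368
T = 127368 / 1931.5 = 65.9 °C

T_f ≈ 65.9 °C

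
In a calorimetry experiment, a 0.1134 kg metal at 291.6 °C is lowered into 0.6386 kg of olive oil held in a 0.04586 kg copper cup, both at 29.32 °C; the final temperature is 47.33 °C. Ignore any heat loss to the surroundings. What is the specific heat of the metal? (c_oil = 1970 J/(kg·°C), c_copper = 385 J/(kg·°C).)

c ≈ 829 J/(kg·°C)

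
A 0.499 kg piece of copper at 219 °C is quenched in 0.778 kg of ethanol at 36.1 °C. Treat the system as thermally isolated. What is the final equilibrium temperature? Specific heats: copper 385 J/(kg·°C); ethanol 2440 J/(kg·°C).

Conservation of energy gives ΣQ = 0:
0.499×385×(T − 219) + 0.778×2440×(T − 36.1) = 0
192.12(T − 219) + 1898.3(T − 36.1) = 0
(192.12 + 1898.3) T = 192.12×219 + 1898.3×36.1
T = 110603 / 2090.4 = 52.9 °C

T_f ≈ 52.9 °C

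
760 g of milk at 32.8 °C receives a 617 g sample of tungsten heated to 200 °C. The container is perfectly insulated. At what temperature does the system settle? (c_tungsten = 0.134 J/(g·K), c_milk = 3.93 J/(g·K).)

Energy conservation, ΣQ = 0:
617*0.134*(T − 200) + 760*3.93*(T − 32.8) = 0
(82.68 + 2986.8) T = 82.68*200 + 2986.8*32.8
T = 114503 / 3069.5 = 37.3 °C

T_f ≈ 37.3 °C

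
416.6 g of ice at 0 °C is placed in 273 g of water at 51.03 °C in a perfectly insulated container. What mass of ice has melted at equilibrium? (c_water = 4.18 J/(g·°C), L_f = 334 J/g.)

m_melted ≈ 174 g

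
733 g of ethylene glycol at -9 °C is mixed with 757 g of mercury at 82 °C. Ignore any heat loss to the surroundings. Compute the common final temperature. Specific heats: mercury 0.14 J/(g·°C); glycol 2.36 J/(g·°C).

T_f ≈ -3.7 °C

Net heat exchanged in the isolated system is zero:
757×0.14×(T − 82) + 733×2.36×(T − (-9)) = 0
(105.98 + 1729.9) T = 105.98×82 + 1729.9×(-9)
T ≈ -3.75 °C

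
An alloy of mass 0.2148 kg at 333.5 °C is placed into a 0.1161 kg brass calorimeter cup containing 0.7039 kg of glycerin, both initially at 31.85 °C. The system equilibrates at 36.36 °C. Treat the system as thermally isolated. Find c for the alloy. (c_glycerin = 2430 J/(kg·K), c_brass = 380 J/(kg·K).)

c ≈ 124 J/(kg·K)

Conservation of energy gives ΣQ = 0:
0.2148×c×(36.36 − 333.5) + 0.7039×2430×(36.36 − 31.85) + 0.1161×380×(36.36 − 31.85) = 0
-63.83 c = -7913.2
c = -7913.2/-63.83 ≈ 124 J/(kg·K)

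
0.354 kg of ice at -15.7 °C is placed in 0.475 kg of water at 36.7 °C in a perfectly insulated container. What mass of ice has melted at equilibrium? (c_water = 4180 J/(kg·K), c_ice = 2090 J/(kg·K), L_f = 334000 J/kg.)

m_melted ≈ 0.183 kg

Cooling the water to 0 °C releases 0.475×4180×36.7 = 72868 J.
Warming the ice to 0 °C takes 0.354×2090×15.7 = 11616 J, leaving 61252 J for melting.
Fully melting the ice requires m_ice L_f = 0.354×334000 = 118236 J.
Since 61252 < 118236 J, not all the ice melts; equilibrium is at 0 °C.
m_melt = 61252 / L_f = 0.1834 kg.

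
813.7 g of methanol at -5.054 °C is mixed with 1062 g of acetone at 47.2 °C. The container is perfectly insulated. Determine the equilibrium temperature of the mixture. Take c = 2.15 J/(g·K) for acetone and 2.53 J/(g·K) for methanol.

Heat gained plus heat lost sum to zero:
1062·2.15·(T − 47.2) + 813.7·2.53·(T − (-5.054)) = 0
2283.3(T − 47.2) + 2058.7(T − (-5.054)) = 0
(2283.3 + 2058.7) T = 2283.3·47.2 + 2058.7·(-5.054)
T = 97367 / 4342 = 22.4 °C

T_f ≈ 22.4 °C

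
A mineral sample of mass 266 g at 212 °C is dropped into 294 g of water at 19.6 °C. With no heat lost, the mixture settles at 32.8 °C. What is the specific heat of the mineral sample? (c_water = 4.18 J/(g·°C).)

c ≈ 0.34 J/(g·°C)

Conservation of energy gives ΣQ = 0:
266×c×(32.8 − 212) + 294×4.18×(32.8 − 19.6) = 0
-47667 c = -16222
c = -16222/-47667 ≈ 0.3403 J/(g·°C)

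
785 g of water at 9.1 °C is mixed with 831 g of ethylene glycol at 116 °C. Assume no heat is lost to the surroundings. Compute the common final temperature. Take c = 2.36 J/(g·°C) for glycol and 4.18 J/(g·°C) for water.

T_f ≈ 49.1 °C

Conservation of energy gives ΣQ = 0:
831·2.36·(T − 116) + 785·4.18·(T − 9.1) = 0
1961.2(T − 116) + 3281.3(T − 9.1) = 0
5242.5 T = 257354
T ≈ 49.09 °C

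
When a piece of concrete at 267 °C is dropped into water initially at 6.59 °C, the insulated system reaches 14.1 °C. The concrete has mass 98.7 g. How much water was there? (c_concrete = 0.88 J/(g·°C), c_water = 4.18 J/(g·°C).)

|Q_concrete| = |Q_water|:
98.7·0.88·(267 − 14.1) = m·4.18·(14.1 − 6.59)
31.39 m = 21966  ⇒  m ≈ 699.7 g

m ≈ 700 g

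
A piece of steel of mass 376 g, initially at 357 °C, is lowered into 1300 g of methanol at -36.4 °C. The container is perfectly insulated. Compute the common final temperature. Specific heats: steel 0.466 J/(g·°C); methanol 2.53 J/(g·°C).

T_f ≈ -16.5 °C

Conservation of energy gives ΣQ = 0:
376×0.466×(T − 357) + 1300×2.53×(T − (-36.4)) = 0
3464.2 T = -57167
T = -57167 / 3464.2 = -16.5 °C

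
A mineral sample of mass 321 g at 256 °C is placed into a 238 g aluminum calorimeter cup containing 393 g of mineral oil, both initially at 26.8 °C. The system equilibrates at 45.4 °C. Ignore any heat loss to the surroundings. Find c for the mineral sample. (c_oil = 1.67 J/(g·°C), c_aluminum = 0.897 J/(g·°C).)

c ≈ 0.239 J/(g·°C)

Let T be the final temperature. ΣQ_i = 0:
321×c×(45.4 − 256) + 393×1.67×(45.4 − 26.8) + 238×0.897×(45.4 − 26.8) = 0
-67603 c = -16178
c = -16178/-67603 ≈ 0.2393 J/(g·°C)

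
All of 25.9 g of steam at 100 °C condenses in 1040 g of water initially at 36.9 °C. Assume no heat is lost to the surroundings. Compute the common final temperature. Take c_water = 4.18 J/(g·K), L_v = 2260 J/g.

T_f ≈ 51.6 °C

Energy balance with sensible and latent terms:
steam→water at 100 °C releases m L_v = 25.9·2260 = 58534; condensed water 100 °C→T: 108.26(T − 100); water warms: 1040·4.18·(T − 36.9) = 4347.2(T − 36.9)
4455.5 T = 58534 + 10826 + 160412 = 229772
T ≈ 51.57 °C (< 100 °C, so full condensation is consistent).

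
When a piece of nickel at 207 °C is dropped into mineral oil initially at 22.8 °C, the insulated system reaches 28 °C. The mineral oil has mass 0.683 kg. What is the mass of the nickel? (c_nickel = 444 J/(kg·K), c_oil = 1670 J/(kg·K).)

m ≈ 0.0746 kg

Heat gained plus heat lost sum to zero:
m×444×(28 − 207) + 0.683×1670×(28 − 22.8) = 0
-79476 m = -5931.2
m = -5931.2/-79476 ≈ 0.07463 kg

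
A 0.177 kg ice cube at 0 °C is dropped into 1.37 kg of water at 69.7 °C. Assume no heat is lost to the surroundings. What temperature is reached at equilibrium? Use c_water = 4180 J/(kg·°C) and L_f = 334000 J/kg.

Energy balance with sensible and latent terms:
latent heat to melt: 0.177·334000 = 59118; meltwater 0→T: 0.177·4180·T = 739.86 T; water: 5726.6(T − 69.7)
6466.5 T = 399144 − 59118 = 340026
T ≈ 52.58 °C (positive, so assuming full melt was valid).

T_f ≈ 52.6 °C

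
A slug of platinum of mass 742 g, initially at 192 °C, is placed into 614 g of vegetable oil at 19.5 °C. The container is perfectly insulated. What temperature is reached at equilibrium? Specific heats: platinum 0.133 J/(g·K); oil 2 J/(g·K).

Conservation of energy gives ΣQ = 0:
742×0.133×(T − 192) + 614×2×(T − 19.5) = 0
1326.7 T = 42894
T = 42894 / 1326.7 = 32.3 °C

T_f ≈ 32.3 °C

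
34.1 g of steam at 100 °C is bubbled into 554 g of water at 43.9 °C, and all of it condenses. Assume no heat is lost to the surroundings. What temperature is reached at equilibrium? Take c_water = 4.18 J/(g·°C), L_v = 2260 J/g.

Energy balance with sensible and latent terms:
condense steam: −34.1·2260 = −77066; condensate cools 100→T: 34.1·4.18·(T − 100) = 142.54(T − 100); original water: 2315.7(T − 43.9)
2458.3 T = 77066 + 14254 + 101660 = 192980
T ≈ 78.50 °C (< 100 °C, so full condensation is consistent).

T_f ≈ 78.5 °C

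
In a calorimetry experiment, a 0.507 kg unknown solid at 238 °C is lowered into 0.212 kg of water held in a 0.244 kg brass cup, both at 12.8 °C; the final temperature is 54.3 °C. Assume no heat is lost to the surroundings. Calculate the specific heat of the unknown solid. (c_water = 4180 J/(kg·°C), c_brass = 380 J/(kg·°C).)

c ≈ 436 J/(kg·°C)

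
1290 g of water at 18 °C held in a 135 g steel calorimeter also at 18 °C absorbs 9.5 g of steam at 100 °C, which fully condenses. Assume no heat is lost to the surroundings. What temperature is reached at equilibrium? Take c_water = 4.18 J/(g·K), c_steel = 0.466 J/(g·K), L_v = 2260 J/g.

Energy conservation, ΣQ = 0:
latent heat released on condensation: 9.5·2260 = 21470; condensate cools 100→T: 9.5·4.18·(T − 100) = 39.71(T − 100); water warms: 1290·4.18·(T − 18) = 5392.2(T − 18); steel cup: 135·0.466·(T − 18) = 62.91(T − 18)
5494.8 T = 21470 + 3971 + 98192 = 123633
T ≈ 22.50 °C (< 100 °C, so full condensation is consistent).

T_f ≈ 22.5 °C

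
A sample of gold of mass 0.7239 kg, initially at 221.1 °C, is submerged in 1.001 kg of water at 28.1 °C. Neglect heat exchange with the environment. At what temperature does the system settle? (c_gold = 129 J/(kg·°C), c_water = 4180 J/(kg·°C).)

T_f is the heat-capacity-weighted average of the initial temperatures:
T_f = (93.38·221.1 + 4184.2·28.1) / (93.38 + 4184.2)
    = 138222 / 4277.6 ≈ 32.31 °C

T_f ≈ 32.3 °C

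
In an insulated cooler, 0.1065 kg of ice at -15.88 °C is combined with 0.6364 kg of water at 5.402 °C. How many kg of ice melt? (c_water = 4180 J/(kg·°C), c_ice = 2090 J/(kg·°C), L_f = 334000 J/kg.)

m_melted ≈ 0.0324 kg

Water can give up m c ΔT = 0.6364·4180·5.402 = 14370 J before reaching 0 °C.
Of that, 0.1065·2090·15.88 = 3534.6 J goes to bring the ice to 0 °C, leaving 10835 J.
To melt every bit of ice: 0.1065·334000 = 35571 J.
10835 J < 35571 J, so only part of the ice melts and the system sits at 0 °C.
Mass melted = 10835/334000 ≈ 0.03244 kg.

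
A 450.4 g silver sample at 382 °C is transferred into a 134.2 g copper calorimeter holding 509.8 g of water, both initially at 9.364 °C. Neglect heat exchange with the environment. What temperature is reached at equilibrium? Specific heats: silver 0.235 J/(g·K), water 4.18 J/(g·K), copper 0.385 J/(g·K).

T_f ≈ 26.6 °C

Conservation of energy gives ΣQ = 0:
450.4*0.235*(T − 382) + 509.8*4.18*(T − 9.364) + 134.2*0.385*(T − 9.364) = 0
105.84(T − 382) + 2131(T − 9.364) + 51.67(T − 9.364) = 0
2288.5 T = 60871
T = 60871/2288.5 ≈ 26.60 °C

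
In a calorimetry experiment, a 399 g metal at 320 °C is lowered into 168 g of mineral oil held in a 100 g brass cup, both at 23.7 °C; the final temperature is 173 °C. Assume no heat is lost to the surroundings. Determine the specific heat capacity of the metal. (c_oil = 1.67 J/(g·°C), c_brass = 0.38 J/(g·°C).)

c ≈ 0.811 J/(g·°C)

Conservation of energy gives ΣQ = 0:
399×c×(173 − 320) + 168×1.67×(173 − 23.7) + 100×0.38×(173 − 23.7) = 0
-58653 c = -47561
c = -47561/-58653 ≈ 0.8109 J/(g·°C)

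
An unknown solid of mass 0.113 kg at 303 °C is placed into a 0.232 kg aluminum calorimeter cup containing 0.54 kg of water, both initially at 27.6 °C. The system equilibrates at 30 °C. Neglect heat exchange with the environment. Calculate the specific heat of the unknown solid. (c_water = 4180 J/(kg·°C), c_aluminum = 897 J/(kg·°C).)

Let T be the final temperature. ΣQ_i = 0:
0.113·c·(30 − 303) + 0.54·4180·(30 − 27.6) + 0.232·897·(30 − 27.6) = 0
-30.85 c = -5916.7
c = -5916.7/-30.85 ≈ 191.8 J/(kg·°C)

c ≈ 192 J/(kg·°C)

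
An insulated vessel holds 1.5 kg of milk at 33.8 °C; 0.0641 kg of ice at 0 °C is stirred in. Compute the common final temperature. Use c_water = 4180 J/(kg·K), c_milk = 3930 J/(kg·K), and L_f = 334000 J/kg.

T_f ≈ 28.9 °C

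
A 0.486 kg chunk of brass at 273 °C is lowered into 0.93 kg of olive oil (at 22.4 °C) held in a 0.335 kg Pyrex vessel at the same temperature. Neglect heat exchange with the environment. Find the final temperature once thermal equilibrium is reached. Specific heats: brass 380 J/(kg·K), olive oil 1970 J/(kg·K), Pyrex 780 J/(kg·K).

Net heat exchanged in the isolated system is zero:
0.486·380·(T − 273) + 0.93·1970·(T − 22.4) + 0.335·780·(T − 22.4) = 0
2278.1 T = 97310
T = 97310 / 2278.1 = 42.7 °C

T_f ≈ 42.7 °C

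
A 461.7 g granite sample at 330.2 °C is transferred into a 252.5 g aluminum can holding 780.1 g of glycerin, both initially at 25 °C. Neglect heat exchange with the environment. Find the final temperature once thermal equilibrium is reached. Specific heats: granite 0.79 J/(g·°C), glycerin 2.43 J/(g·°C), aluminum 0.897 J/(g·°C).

T_f ≈ 69.8 °C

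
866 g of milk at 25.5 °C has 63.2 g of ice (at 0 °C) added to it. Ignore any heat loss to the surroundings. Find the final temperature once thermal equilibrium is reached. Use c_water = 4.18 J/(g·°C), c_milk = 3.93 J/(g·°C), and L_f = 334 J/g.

Taking heat into each body as positive, Σ m c ΔT = 0:
latent heat to melt: 63.2·334 = 21109
  warm the meltwater: 264.18 T
  milk: 3403.4(T − 25.5)
3667.6 T = 86786 − 21109 = 65677
T ≈ 17.91 °C (positive, so assuming full melt was valid).

T_f ≈ 17.9 °C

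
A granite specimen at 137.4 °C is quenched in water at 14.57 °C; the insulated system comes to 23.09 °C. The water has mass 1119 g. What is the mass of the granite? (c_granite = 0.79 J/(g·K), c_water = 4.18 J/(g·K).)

m ≈ 441 g

Heat lost by the granite = heat gained by the water:
m×0.79×(137.4 − 23.09) = 1119×4.18×(23.09 − 14.57)
90.3 m = 39852  ⇒  m ≈ 441.3 g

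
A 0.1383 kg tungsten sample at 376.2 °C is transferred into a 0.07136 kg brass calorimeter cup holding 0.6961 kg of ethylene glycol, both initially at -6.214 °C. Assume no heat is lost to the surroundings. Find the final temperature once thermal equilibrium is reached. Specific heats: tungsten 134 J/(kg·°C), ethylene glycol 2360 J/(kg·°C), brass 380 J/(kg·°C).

Setting the total heat transfer to zero:
0.1383*134*(T − 376.2) + 0.6961*2360*(T − (-6.214)) + 0.07136*380*(T − (-6.214)) = 0
1688.4 T = -3405
T ≈ -2.02 °C

T_f ≈ -2.0 °C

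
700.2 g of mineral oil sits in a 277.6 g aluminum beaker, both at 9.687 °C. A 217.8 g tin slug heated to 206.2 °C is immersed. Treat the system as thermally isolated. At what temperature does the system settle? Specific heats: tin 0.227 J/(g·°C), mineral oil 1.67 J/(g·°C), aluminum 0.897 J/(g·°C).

T_f ≈ 16.3 °C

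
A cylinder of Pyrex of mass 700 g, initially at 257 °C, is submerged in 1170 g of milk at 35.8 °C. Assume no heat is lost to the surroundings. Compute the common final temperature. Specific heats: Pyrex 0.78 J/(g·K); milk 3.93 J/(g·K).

Let T be the final temperature. ΣQ_i = 0:
700·0.78·(T − 257) + 1170·3.93·(T − 35.8) = 0
5144.1 T = 304934
T = 304934/5144.1 ≈ 59.28 °C

T_f ≈ 59.3 °C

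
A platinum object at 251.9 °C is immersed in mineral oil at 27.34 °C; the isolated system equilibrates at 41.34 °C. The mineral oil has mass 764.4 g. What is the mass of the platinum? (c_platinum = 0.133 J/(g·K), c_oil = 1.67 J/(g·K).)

Heat lost by the platinum = heat gained by the oil:
m×0.133×(251.9 − 41.34) = 764.4×1.67×(41.34 − 27.34)
28 m = 17872  ⇒  m ≈ 638.2 g

m ≈ 638 g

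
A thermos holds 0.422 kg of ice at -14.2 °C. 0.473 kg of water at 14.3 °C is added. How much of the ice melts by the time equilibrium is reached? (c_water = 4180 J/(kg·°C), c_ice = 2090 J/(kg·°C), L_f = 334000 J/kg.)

Water can give up m c ΔT = 0.473·4180·14.3 = 28273 J before reaching 0 °C.
Of that, 0.422·2090·14.2 = 12524 J goes to bring the ice to 0 °C, leaving 15749 J.
To melt every bit of ice: 0.422·334000 = 140948 J.
Since 15749 < 140948 J, not all the ice melts; equilibrium is at 0 °C.
m_melted·334000 = 15749  ⇒  m_melted ≈ 0.04715 kg.

m_melted ≈ 0.0472 kg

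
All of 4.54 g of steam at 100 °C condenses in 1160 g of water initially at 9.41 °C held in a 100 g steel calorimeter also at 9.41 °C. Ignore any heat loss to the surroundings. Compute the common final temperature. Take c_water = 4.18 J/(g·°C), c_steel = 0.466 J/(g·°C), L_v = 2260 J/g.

T_f ≈ 11.8 °C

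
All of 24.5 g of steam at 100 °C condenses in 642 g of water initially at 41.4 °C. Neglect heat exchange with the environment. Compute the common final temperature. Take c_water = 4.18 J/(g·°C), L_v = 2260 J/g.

T_f ≈ 63.4 °C

Taking heat into each body as positive, Σ m c ΔT = 0:
latent heat released on condensation: 24.5×2260 = 55370; condensate cools 100→T: 24.5×4.18×(T − 100) = 102.41(T − 100); original water: 2683.6(T − 41.4)
2786 T = 55370 + 10241 + 111099 = 176710
T ≈ 63.43 °C — below 100 °C, confirming all the steam condensed.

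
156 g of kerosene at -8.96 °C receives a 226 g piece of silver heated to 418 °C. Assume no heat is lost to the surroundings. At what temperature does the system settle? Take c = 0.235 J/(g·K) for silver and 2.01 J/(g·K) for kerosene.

T_f = Σ m_i c_i T_i / Σ m_i c_i:
T_f = (53.11·418 + 313.56·(-8.96)) / (53.11 + 313.56)
    = 19390 / 366.67 ≈ 52.88 °C

T_f ≈ 52.9 °C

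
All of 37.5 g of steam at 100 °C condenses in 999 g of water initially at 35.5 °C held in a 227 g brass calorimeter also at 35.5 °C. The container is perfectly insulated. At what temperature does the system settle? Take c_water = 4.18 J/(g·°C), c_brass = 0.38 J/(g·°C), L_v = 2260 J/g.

T_f ≈ 57.0 °C

Sum of m c ΔT and latent-heat terms is zero:
condense steam: −37.5×2260 = −84750
  condensed water 100 °C→T: 156.75(T − 100)
  water warms: 999×4.18×(T − 35.5) = 4175.8(T − 35.5)
  cup: 86.26(T − 35.5)
4418.8 T = 84750 + 15675 + 151304 = 251729
T ≈ 56.97 °C, under the boiling point, so the assumption holds.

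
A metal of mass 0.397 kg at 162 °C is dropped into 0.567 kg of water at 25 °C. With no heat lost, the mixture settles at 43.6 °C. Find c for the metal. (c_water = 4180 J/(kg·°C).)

Heat lost by the metal = heat gained by the water:
0.397×c×(162 − 43.6) = 0.567×4180×(43.6 − 25)
47 c = 44083  ⇒  c ≈ 937.8 J/(kg·°C)

c ≈ 938 J/(kg·°C)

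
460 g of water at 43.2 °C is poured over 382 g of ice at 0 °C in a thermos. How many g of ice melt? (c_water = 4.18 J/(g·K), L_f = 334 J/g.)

m_melted ≈ 249 g

Heat available from the water dropping to 0 °C: 460×4.18×43.2 = 83065 J.
To melt every bit of ice: 382×334 = 127588 J.
Since 83065 < 127588 J, not all the ice melts; equilibrium is at 0 °C.
m_melt = 83065 / L_f = 248.7 g.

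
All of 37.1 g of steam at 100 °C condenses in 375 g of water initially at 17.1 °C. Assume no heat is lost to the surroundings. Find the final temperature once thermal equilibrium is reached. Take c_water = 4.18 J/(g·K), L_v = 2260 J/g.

T_f ≈ 73.2 °C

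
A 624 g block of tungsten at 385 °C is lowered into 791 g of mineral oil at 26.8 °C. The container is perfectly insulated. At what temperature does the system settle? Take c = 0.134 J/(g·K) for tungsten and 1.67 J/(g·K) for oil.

T_f ≈ 48.1 °C

Set heat shed by the hot body equal to heat absorbed by the cold body:
624·0.134·(385 − T) = 791·1.67·(T − 26.8)
83.62(385 − T) = 1321(T − 26.8)
1404.6 T = 67594  ⇒  T ≈ 48.12 °C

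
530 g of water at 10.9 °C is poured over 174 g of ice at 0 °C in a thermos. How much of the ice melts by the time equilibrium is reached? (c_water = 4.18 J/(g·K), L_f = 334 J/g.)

m_melted ≈ 72.3 g

Water can give up m c ΔT = 530×4.18×10.9 = 24148 J before reaching 0 °C.
To melt every bit of ice: 174×334 = 58116 J.
That's not enough to melt it all — equilibrium is at 0 °C with ice remaining.
m_melted×334 = 24148  ⇒  m_melted ≈ 72.3 g.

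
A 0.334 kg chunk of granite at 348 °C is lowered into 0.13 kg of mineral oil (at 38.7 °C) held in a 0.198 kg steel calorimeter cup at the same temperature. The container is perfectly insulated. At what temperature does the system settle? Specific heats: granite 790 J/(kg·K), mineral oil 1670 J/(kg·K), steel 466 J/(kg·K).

T_f ≈ 181.1 °C

Conservation of energy gives ΣQ = 0:
0.334*790*(T − 348) + 0.13*1670*(T − 38.7) + 0.198*466*(T − 38.7) = 0
(263.86 + 217.1 + 92.27) T = 263.86*348 + 217.1*38.7 + 92.27*38.7
T = 103796 / 573.23 = 181 °C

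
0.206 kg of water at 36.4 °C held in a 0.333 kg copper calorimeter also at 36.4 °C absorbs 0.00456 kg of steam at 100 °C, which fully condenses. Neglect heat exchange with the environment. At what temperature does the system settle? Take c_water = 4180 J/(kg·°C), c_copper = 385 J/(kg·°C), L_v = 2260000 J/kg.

Let T be the final temperature. ΣQ_i = 0:
latent heat released on condensation: 0.00456×2260000 = 10306
  condensate cools 100→T: 0.00456×4180×(T − 100) = 19.06(T − 100)
  original water: 861.08(T − 36.4)
  copper cup: 0.333×385×(T − 36.4) = 128.21(T − 36.4)
1008.3 T = 10306 + 1906.1 + 36010 = 48222
T ≈ 47.82 °C (< 100 °C, so full condensation is consistent).

T_f ≈ 47.8 °C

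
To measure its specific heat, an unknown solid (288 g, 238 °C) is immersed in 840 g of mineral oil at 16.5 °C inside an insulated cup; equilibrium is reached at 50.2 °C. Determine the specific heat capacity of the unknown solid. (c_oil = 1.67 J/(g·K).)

c ≈ 0.874 J/(g·K)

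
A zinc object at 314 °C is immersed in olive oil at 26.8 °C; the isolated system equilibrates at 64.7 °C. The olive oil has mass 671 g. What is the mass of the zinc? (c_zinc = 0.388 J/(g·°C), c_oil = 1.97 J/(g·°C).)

m ≈ 518 g

|Q_zinc| = |Q_oil|:
m·0.388·(314 − 64.7) = 671·1.97·(64.7 − 26.8)
96.73 m = 50099  ⇒  m ≈ 517.9 g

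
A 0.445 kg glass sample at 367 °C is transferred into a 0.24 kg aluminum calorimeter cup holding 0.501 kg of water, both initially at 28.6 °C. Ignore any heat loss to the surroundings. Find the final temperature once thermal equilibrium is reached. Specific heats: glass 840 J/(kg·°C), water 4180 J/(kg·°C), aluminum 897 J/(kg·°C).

T_f ≈ 75.7 °C

T_f is the heat-capacity-weighted average of the initial temperatures:
T_f = (373.8·367 + 2094.2·28.6 + 215.28·28.6) / (373.8 + 2094.2 + 215.28)
    = 203235 / 2683.3 ≈ 75.74 °C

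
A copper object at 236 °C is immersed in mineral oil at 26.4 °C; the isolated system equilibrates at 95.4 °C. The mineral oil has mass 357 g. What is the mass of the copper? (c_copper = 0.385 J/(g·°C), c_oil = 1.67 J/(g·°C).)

m ≈ 760 g

|Q_copper| = |Q_oil|:
m·0.385·(236 − 95.4) = 357·1.67·(95.4 − 26.4)
54.13 m = 41137  ⇒  m ≈ 760 g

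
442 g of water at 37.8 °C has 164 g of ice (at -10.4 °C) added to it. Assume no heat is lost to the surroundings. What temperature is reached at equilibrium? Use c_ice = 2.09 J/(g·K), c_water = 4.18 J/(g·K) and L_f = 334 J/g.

Energy conservation, ΣQ = 0:
warm ice to 0 °C: 164·2.09·(0 − (-10.4)) = 3564.7
  latent heat to melt: 164·334 = 54776
  meltwater 0→T: 164·4.18·T = 685.52 T
  water: 1847.6(T − 37.8)
2533.1 T = 69838 − 58341 = 11497
T ≈ 4.54 °C — above 0 °C, consistent with complete melting.

T_f ≈ 4.5 °C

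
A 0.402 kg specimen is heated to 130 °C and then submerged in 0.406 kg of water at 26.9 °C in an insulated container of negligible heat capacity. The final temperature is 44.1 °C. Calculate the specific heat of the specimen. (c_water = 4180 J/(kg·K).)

Setting the total heat transfer to zero:
0.402×c×(44.1 − 130) + 0.406×4180×(44.1 − 26.9) = 0
-34.53 c = -29190
c = -29190/-34.53 ≈ 845.3 J/(kg·K)

c ≈ 845 J/(kg·K)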